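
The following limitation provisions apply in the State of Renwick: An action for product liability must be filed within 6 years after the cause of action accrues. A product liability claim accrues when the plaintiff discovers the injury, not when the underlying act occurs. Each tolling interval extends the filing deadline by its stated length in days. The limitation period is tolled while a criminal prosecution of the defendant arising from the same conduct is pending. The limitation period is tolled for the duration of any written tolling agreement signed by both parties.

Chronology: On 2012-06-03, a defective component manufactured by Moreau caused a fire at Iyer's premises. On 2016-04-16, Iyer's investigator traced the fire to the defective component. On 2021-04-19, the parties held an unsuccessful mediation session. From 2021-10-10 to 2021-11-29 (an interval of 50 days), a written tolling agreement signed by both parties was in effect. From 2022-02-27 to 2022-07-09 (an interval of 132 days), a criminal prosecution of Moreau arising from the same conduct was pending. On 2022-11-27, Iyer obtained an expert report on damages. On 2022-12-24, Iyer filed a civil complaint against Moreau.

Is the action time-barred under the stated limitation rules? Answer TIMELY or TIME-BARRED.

Accrual is tied to discovery, so the period began on 2016-04-16 rather than on 2012-06-03 when the act occurred.
6 years from 2016-04-16 is 2022-04-16.
Because the written tolling agreement ran from 2021-10-10 to 2021-11-29, the deadline is extended by 50 days to 2022-06-05.
Because the pending criminal prosecution ran from 2022-02-27 to 2022-07-09, the deadline is extended by 132 days to 2022-10-15.
None of the other events listed affects the running of the period under the stated rules.
The 2022-12-24 filing falls after the 2022-10-15 deadline; the claim is time-barred.

TIME-BARRED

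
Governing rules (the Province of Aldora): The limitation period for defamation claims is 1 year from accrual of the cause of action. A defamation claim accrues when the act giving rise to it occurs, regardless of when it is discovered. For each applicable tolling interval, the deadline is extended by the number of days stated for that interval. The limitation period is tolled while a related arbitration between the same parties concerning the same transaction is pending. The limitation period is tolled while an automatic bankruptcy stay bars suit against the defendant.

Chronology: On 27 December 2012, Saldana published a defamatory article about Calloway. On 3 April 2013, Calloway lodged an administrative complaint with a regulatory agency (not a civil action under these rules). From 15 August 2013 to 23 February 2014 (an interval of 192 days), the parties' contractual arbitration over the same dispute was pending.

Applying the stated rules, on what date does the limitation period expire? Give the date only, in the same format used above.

7 July 2014

The limitation period began to run on 27 December 2012.
The untolled deadline — 1 year after 27 December 2012 — is 27 December 2013.
The pending related arbitration from 15 August 2013 to 23 February 2014 tolled the period for 192 days, extending the deadline to 7 July 2014.
The other events in the timeline have no effect on the limitation period under the stated rules.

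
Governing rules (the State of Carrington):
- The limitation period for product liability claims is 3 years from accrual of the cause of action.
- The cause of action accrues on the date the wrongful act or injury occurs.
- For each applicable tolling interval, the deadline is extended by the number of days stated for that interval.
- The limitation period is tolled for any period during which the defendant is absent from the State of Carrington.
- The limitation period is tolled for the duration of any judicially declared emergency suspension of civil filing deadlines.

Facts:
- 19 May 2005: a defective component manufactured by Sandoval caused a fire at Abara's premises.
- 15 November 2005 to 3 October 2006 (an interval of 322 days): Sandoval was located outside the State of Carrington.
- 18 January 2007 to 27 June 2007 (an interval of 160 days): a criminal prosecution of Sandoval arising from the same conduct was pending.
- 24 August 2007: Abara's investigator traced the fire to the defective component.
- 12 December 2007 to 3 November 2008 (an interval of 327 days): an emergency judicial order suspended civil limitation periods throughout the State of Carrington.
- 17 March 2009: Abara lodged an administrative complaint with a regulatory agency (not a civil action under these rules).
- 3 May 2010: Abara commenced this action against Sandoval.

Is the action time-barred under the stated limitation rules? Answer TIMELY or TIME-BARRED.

Accrual is governed by the date of the act, so the period began to run on 19 May 2005; the later discovery on 24 August 2007 is irrelevant under the stated rule.
The untolled deadline — 3 years after 19 May 2005 — is 19 May 2008.
The defendant's absence from the jurisdiction from 15 November 2005 to 3 October 2006 tolled the period for 322 days, extending the deadline to 6 April 2009.
The emergency suspension of filing deadlines from 12 December 2007 to 3 November 2008 tolled the period for 327 days, extending the deadline to 27 February 2010.
The pending criminal prosecution from 18 January 2007 to 27 June 2007 does not toll the period, because no stated rule makes a criminal prosecution a tolling event.
Nothing else in the chronology tolls or restarts the period.
The 3 May 2010 filing falls after the 27 February 2010 deadline; the claim is time-barred.

TIME-BARRED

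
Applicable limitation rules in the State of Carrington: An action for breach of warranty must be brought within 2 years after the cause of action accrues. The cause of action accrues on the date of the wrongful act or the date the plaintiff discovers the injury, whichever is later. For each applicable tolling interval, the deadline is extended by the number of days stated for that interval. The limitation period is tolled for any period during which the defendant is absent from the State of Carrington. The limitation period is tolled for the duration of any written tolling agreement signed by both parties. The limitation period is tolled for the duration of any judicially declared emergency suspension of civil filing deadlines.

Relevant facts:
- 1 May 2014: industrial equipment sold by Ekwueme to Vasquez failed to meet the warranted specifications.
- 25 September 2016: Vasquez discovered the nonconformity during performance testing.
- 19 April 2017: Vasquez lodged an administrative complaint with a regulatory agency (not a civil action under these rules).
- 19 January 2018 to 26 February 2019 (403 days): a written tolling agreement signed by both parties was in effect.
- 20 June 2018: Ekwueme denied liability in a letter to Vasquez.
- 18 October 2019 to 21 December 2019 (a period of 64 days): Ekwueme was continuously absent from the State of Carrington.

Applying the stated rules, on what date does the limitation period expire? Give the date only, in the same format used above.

5 January 2020

The claim accrued on 25 September 2016 — the later of the 1 May 2014 act and the 25 September 2016 discovery.
Adding the 2 years base period to 25 September 2016 gives a deadline of 25 September 2018, before any tolling.
Because the written tolling agreement ran from 19 January 2018 to 26 February 2019, the deadline is extended by 403 days to 2 November 2019.
The defendant's absence from the jurisdiction from 18 October 2019 to 21 December 2019 tolled the period for 64 days, extending the deadline to 5 January 2020.
None of the other events listed affects the running of the period under the stated rules.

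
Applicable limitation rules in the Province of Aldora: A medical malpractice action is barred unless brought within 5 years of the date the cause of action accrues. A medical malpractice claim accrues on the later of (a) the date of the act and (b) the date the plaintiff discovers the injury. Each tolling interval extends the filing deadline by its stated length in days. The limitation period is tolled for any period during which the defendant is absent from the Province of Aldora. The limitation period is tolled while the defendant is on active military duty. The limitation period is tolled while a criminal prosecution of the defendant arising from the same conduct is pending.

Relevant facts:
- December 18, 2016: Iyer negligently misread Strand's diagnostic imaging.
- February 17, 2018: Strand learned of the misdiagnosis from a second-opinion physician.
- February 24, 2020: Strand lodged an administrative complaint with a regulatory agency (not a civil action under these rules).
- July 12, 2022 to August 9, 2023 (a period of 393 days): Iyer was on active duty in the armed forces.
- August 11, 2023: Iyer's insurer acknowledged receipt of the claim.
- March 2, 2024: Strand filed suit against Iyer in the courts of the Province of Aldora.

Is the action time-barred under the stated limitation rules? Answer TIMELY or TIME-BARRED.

Because discovery on February 17, 2018 post-dates the December 18, 2016 act, accrual under the later-of rule falls on February 17, 2018.
Adding the 5 years base period to February 17, 2018 gives a deadline of February 17, 2023, before any tolling.
Because the defendant's active military service ran from July 12, 2022 to August 9, 2023, the deadline is extended by 393 days to March 16, 2024.
Nothing else in the chronology tolls or restarts the period.
The March 2, 2024 filing precedes the March 16, 2024 deadline; the claim is timely.

TIMELY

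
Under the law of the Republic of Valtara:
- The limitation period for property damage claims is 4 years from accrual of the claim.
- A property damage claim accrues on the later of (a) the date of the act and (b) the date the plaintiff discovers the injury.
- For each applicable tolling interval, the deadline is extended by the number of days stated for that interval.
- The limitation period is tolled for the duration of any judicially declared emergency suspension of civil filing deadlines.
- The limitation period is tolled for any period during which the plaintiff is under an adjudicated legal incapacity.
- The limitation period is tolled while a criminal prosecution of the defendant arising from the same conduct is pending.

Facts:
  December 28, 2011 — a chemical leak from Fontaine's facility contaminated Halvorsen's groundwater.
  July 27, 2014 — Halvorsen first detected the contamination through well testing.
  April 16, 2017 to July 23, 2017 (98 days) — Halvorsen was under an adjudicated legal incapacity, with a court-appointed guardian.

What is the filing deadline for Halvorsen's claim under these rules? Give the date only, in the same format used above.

Because discovery on July 27, 2014 post-dates the December 28, 2011 act, accrual under the later-of rule falls on July 27, 2014.
4 years from July 27, 2014 is July 27, 2018.
The period was tolled for 98 days by the plaintiff's legal incapacity (April 16, 2017 to July 23, 2017), pushing the deadline to November 2, 2018.

November 2, 2018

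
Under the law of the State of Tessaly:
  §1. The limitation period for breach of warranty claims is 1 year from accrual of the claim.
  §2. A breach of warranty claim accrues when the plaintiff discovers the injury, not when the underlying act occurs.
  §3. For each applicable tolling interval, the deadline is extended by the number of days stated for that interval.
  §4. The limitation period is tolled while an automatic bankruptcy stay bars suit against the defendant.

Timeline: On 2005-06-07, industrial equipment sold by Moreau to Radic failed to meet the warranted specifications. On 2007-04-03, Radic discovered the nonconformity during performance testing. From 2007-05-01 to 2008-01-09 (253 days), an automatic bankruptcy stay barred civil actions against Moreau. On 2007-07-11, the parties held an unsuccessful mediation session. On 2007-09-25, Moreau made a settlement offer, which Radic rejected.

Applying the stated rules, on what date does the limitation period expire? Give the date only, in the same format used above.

2008-12-12

The claim did not accrue until Radic discovered the injury on 2007-04-03; the 2005-06-07 act date does not start the clock under the stated rule.
Adding the 1 year base period to 2007-04-03 gives a deadline of 2008-04-03, before any tolling.
The period was tolled for 253 days by the automatic bankruptcy stay (2007-05-01 to 2008-01-09), pushing the deadline to 2008-12-12.
The other events in the timeline have no effect on the limitation period under the stated rules.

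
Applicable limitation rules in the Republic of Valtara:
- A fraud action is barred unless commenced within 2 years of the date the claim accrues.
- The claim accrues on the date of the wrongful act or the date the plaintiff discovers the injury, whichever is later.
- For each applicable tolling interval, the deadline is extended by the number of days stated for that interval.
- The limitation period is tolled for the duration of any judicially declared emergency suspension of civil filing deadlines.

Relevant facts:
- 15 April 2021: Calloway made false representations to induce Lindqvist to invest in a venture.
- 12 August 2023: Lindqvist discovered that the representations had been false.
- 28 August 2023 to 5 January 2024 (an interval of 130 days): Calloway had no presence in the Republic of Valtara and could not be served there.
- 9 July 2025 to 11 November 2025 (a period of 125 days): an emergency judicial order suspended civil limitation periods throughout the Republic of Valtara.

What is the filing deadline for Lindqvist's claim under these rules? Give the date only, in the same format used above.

The claim accrued on 12 August 2023 — the later of the 15 April 2021 act and the 12 August 2023 discovery.
Adding the 2 years base period to 12 August 2023 gives a deadline of 12 August 2025, before any tolling.
Because the emergency suspension of filing deadlines ran from 9 July 2025 to 11 November 2025, the deadline is extended by 125 days to 15 December 2025.
No stated provision tolls the period for the defendant's absence, so the interval from 28 August 2023 to 5 January 2024 has no effect on the deadline.

15 December 2025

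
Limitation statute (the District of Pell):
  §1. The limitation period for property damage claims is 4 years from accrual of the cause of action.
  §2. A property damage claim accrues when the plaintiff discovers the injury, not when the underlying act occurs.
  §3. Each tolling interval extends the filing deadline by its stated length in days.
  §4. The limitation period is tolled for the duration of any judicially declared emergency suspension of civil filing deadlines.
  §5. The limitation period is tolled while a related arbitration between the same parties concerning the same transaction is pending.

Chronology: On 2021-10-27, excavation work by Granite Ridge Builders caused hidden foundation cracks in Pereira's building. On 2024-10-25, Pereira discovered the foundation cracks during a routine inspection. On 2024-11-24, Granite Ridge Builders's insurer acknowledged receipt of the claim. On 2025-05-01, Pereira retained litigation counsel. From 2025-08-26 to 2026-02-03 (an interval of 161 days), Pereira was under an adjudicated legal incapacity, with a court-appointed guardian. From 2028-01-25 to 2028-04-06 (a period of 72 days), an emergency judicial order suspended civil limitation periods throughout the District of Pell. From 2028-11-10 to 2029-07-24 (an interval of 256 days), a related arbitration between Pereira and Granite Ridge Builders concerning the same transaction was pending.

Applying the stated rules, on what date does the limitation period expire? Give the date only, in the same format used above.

Under the discovery rule, the claim accrued on 2024-10-25, when Pereira discovered the injury — not on the 2021-10-27 date of the underlying act.
The untolled deadline — 4 years after 2024-10-25 — is 2028-10-25.
The emergency suspension of filing deadlines from 2028-01-25 to 2028-04-06 tolled the period for 72 days, extending the deadline to 2029-01-05.
Because the pending related arbitration ran from 2028-11-10 to 2029-07-24, the deadline is extended by 256 days to 2029-09-18.
The plaintiff's legal incapacity from 2025-08-26 to 2026-02-03 does not toll the period, because no stated rule makes the plaintiff's incapacity a tolling event.
The other events in the timeline have no effect on the limitation period under the stated rules.

2029-09-18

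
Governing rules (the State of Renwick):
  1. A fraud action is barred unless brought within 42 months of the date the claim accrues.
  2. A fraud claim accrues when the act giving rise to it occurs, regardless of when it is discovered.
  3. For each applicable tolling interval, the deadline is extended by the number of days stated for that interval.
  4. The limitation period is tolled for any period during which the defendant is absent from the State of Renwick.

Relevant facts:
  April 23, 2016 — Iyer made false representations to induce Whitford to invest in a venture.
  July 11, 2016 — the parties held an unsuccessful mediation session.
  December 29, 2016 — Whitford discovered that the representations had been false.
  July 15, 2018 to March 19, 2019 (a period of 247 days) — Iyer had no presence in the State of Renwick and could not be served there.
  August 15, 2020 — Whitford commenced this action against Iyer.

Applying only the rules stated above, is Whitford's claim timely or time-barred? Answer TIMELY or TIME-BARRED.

The claim accrued on April 23, 2016, when the wrongful act occurred; under the stated occurrence rule the December 29, 2016 discovery does not delay accrual.
Adding the 42 months base period to April 23, 2016 gives a deadline of October 23, 2019, before any tolling.
Because the defendant's absence from the jurisdiction ran from July 15, 2018 to March 19, 2019, the deadline is extended by 247 days to June 26, 2020.
None of the other events listed affects the running of the period under the stated rules.
Whitford filed on August 15, 2020, after the June 26, 2020 deadline, so the action is time-barred.

TIME-BARRED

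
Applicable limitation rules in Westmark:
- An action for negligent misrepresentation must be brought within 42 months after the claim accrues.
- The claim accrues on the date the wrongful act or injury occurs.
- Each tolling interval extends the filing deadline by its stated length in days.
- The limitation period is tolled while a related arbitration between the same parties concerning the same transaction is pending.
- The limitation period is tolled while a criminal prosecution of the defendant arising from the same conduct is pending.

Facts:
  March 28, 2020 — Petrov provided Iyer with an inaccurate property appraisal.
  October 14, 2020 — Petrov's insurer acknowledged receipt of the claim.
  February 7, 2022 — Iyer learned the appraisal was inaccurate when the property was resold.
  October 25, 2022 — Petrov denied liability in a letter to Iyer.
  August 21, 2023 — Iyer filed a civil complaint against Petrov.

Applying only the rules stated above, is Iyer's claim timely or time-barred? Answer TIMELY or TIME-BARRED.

The claim accrued on March 28, 2020, when the wrongful act occurred; under the stated occurrence rule the February 7, 2022 discovery does not delay accrual.
The untolled deadline — 42 months after March 28, 2020 — is September 28, 2023.
The other events in the timeline have no effect on the limitation period under the stated rules.
Iyer filed on August 21, 2023, before the September 28, 2023 deadline, so the action is timely.

TIMELY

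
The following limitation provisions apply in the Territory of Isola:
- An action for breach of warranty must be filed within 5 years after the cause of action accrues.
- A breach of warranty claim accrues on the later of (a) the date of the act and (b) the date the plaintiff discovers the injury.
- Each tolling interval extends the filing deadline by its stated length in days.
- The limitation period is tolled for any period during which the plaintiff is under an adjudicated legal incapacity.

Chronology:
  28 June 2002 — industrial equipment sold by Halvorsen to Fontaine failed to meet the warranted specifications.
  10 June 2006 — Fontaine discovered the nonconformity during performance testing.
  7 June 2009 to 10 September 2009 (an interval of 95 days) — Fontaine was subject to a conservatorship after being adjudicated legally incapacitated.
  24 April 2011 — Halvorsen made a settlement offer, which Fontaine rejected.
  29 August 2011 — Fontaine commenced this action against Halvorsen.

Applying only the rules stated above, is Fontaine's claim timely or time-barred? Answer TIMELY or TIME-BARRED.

TIMELY

Taking the later of the act (28 June 2002) and discovery (10 June 2006), the claim accrued on 10 June 2006.
The untolled deadline — 5 years after 10 June 2006 — is 10 June 2011.
The period was tolled for 95 days by the plaintiff's legal incapacity (7 June 2009 to 10 September 2009), pushing the deadline to 13 September 2011.
None of the other events listed affects the running of the period under the stated rules.
The 29 August 2011 filing precedes the 13 September 2011 deadline; the claim is timely.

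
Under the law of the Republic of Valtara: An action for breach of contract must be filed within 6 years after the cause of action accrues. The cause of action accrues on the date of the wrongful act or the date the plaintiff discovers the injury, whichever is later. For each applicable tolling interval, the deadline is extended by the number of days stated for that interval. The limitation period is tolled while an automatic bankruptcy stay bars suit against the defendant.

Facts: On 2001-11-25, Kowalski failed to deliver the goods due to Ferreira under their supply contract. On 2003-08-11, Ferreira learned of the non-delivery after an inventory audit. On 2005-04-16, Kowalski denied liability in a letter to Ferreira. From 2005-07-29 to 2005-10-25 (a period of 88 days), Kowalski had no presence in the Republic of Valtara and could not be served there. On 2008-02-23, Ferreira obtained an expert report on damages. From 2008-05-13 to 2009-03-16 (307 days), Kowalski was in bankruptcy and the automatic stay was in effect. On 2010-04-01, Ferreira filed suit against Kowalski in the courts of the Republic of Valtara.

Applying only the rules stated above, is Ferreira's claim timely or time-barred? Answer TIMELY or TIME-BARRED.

The claim accrued on 2003-08-11 — the later of the 2001-11-25 act and the 2003-08-11 discovery.
Adding the 6 years base period to 2003-08-11 gives a deadline of 2009-08-11, before any tolling.
Because the automatic bankruptcy stay ran from 2008-05-13 to 2009-03-16, the deadline is extended by 307 days to 2010-06-14.
No stated provision tolls the period for the defendant's absence, so the interval from 2005-07-29 to 2005-10-25 has no effect on the deadline.
The other events in the timeline have no effect on the limitation period under the stated rules.
Ferreira filed on 2010-04-01, before the 2010-06-14 deadline, so the action is timely.

TIMELY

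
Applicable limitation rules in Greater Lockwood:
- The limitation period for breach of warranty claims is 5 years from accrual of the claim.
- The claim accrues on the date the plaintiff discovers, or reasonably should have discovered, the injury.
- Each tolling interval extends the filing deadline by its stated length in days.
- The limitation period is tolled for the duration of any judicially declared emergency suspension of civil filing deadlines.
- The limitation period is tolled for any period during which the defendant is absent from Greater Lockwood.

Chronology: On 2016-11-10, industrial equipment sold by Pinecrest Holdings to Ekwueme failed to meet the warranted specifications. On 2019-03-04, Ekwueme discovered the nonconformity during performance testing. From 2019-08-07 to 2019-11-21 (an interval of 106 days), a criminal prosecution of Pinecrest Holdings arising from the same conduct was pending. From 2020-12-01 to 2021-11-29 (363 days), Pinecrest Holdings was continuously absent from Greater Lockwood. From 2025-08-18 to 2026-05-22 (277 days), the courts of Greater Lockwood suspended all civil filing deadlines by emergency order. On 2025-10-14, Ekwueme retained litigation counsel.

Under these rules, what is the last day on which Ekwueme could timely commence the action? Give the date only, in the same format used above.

The claim did not accrue until Ekwueme discovered the injury on 2019-03-04; the 2016-11-10 act date does not start the clock under the stated rule.
Adding the 5 years base period to 2019-03-04 gives a deadline of 2024-03-04, before any tolling.
The period was tolled for 363 days by the defendant's absence from the jurisdiction (2020-12-01 to 2021-11-29), pushing the deadline to 2025-03-02.
By the time the emergency suspension of filing deadlines began on 2025-08-18, the limitation period had already expired on 2025-03-02; that interval cannot revive it.
No stated provision tolls the period for a criminal prosecution, so the interval from 2019-08-07 to 2019-11-21 has no effect on the deadline.
None of the other events listed affects the running of the period under the stated rules.

2025-03-02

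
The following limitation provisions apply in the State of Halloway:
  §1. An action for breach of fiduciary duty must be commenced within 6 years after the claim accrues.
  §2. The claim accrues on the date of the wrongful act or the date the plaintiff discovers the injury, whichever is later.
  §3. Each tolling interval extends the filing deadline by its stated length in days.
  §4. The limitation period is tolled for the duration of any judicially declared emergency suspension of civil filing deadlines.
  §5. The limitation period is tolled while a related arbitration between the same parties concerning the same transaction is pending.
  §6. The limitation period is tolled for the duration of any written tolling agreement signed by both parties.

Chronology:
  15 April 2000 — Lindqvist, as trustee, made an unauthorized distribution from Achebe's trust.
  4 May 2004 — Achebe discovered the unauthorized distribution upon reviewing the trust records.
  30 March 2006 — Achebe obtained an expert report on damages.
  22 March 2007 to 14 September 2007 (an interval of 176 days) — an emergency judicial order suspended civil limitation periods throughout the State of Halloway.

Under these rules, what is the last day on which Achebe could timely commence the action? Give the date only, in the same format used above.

27 October 2010

Because discovery on 4 May 2004 post-dates the 15 April 2000 act, accrual under the later-of rule falls on 4 May 2004.
6 years from 4 May 2004 is 4 May 2010.
The emergency suspension of filing deadlines from 22 March 2007 to 14 September 2007 tolled the period for 176 days, extending the deadline to 27 October 2010.
The other events in the timeline have no effect on the limitation period under the stated rules.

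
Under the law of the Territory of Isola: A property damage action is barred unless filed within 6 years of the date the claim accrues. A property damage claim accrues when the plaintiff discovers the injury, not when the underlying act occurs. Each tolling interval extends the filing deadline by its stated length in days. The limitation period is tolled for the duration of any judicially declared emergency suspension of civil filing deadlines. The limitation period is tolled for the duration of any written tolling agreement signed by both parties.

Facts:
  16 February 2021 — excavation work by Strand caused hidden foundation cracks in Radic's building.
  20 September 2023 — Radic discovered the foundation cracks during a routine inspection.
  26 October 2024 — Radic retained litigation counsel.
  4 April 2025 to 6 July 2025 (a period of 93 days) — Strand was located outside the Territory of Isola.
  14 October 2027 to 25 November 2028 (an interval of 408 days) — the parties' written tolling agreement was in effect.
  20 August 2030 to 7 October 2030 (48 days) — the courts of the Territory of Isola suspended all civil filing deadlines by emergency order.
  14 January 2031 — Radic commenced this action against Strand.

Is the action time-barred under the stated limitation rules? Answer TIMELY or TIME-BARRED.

Under the discovery rule, the claim accrued on 20 September 2023, when Radic discovered the injury — not on the 16 February 2021 date of the underlying act.
6 years from 20 September 2023 is 20 September 2029.
Because the written tolling agreement ran from 14 October 2027 to 25 November 2028, the deadline is extended by 408 days to 2 November 2030.
The period was tolled for 48 days by the emergency suspension of filing deadlines (20 August 2030 to 7 October 2030), pushing the deadline to 20 December 2030.
No stated provision tolls the period for the defendant's absence, so the interval from 4 April 2025 to 6 July 2025 has no effect on the deadline.
Nothing else in the chronology tolls or restarts the period.
Radic filed on 14 January 2031, after the 20 December 2030 deadline, so the action is time-barred.

TIME-BARRED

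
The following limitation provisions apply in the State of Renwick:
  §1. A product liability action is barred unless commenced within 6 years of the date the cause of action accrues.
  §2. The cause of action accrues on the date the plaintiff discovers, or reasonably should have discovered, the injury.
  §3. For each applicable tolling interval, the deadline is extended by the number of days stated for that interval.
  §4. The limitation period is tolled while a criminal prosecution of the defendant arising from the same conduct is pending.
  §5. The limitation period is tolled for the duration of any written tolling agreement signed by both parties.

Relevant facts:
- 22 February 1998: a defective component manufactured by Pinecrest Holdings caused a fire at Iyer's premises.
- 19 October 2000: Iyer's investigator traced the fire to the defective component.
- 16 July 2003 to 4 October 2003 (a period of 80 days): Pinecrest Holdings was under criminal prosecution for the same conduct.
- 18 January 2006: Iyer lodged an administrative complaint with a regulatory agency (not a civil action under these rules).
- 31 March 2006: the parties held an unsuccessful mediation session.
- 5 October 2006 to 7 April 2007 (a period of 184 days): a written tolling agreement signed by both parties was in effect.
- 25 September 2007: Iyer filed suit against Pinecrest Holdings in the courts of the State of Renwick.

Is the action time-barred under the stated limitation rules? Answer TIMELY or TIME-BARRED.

TIME-BARRED

Accrual is tied to discovery, so the period began on 19 October 2000 rather than on 22 February 1998 when the act occurred.
6 years from 19 October 2000 is 19 October 2006.
The period was tolled for 80 days by the pending criminal prosecution (16 July 2003 to 4 October 2003), pushing the deadline to 7 January 2007.
Because the written tolling agreement ran from 5 October 2006 to 7 April 2007, the deadline is extended by 184 days to 10 July 2007.
Nothing else in the chronology tolls or restarts the period.
Iyer filed on 25 September 2007, after the 10 July 2007 deadline, so the action is time-barred.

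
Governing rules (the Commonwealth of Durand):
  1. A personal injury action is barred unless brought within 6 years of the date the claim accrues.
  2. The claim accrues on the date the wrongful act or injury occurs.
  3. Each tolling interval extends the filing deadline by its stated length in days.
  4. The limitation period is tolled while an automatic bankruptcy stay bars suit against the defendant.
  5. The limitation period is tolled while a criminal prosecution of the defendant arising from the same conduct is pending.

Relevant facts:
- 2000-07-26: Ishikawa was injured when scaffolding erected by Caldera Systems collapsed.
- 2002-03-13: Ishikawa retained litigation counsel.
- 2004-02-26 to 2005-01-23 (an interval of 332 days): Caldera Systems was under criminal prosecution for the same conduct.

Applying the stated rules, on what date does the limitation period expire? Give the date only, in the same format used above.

2007-06-23

The limitation period began to run on 2000-07-26.
6 years from 2000-07-26 is 2006-07-26.
Because the pending criminal prosecution ran from 2004-02-26 to 2005-01-23, the deadline is extended by 332 days to 2007-06-23.
None of the other events listed affects the running of the period under the stated rules.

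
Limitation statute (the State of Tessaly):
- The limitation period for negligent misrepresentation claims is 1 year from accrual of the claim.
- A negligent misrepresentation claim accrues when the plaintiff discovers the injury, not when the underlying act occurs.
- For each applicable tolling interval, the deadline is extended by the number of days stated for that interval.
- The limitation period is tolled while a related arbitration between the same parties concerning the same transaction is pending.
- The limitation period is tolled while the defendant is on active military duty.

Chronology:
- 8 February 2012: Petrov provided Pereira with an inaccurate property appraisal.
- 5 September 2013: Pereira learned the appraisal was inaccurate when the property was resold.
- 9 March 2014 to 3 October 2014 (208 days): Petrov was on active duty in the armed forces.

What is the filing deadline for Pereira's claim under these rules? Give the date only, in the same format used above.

The claim did not accrue until Pereira discovered the injury on 5 September 2013; the 8 February 2012 act date does not start the clock under the stated rule.
1 year from 5 September 2013 is 5 September 2014.
The period was tolled for 208 days by the defendant's active military service (9 March 2014 to 3 October 2014), pushing the deadline to 1 April 2015.

1 April 2015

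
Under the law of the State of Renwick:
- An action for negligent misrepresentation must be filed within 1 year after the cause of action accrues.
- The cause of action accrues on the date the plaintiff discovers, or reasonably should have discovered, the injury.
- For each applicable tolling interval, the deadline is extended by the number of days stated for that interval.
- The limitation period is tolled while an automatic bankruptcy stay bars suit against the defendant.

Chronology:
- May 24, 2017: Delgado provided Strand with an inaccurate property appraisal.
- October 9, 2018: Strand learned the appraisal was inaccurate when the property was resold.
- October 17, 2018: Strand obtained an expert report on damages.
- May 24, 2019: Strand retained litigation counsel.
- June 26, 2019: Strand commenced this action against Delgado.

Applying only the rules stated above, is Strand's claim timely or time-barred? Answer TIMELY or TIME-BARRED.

TIMELY

Under the discovery rule, the claim accrued on October 9, 2018, when Strand discovered the injury — not on the May 24, 2017 date of the underlying act.
The untolled deadline — 1 year after October 9, 2018 — is October 9, 2019.
The other events in the timeline have no effect on the limitation period under the stated rules.
Strand filed on June 26, 2019, before the October 9, 2019 deadline, so the action is timely.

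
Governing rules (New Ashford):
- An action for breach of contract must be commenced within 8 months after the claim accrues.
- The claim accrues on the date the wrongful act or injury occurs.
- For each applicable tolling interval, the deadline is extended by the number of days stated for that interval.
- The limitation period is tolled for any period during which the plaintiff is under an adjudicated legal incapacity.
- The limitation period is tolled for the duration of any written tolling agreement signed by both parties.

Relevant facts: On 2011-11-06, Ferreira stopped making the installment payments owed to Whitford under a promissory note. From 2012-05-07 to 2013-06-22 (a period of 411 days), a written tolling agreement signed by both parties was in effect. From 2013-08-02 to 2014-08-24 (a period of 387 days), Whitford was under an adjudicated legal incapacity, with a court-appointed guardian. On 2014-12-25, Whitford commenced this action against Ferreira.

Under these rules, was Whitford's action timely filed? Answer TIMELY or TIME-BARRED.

TIME-BARRED

The claim accrued on 2011-11-06, the date of the act.
Adding the 8 months base period to 2011-11-06 gives a deadline of 2012-07-06, before any tolling.
The written tolling agreement from 2012-05-07 to 2013-06-22 tolled the period for 411 days, extending the deadline to 2013-08-21.
Because the plaintiff's legal incapacity ran from 2013-08-02 to 2014-08-24, the deadline is extended by 387 days to 2014-09-12.
The 2014-12-25 filing falls after the 2014-09-12 deadline; the claim is time-barred.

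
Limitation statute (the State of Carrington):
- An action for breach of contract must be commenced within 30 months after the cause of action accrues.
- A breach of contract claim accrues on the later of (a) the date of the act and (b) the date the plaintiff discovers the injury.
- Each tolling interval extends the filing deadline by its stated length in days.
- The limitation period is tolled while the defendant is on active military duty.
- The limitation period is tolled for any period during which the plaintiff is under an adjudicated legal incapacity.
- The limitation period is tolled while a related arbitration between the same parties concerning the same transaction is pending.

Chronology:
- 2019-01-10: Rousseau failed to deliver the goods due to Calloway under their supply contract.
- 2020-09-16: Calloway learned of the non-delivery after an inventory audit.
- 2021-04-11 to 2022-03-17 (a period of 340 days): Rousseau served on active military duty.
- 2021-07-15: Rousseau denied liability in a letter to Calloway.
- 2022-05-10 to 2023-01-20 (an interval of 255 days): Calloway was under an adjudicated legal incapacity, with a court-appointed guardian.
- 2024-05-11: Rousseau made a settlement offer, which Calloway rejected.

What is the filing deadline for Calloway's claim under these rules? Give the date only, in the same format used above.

Taking the later of the act (2019-01-10) and discovery (2020-09-16), the claim accrued on 2020-09-16.
The untolled deadline — 30 months after 2020-09-16 — is 2023-03-16.
The defendant's active military service from 2021-04-11 to 2022-03-17 tolled the period for 340 days, extending the deadline to 2024-02-19.
The period was tolled for 255 days by the plaintiff's legal incapacity (2022-05-10 to 2023-01-20), pushing the deadline to 2024-10-31.
The other events in the timeline have no effect on the limitation period under the stated rules.

2024-10-31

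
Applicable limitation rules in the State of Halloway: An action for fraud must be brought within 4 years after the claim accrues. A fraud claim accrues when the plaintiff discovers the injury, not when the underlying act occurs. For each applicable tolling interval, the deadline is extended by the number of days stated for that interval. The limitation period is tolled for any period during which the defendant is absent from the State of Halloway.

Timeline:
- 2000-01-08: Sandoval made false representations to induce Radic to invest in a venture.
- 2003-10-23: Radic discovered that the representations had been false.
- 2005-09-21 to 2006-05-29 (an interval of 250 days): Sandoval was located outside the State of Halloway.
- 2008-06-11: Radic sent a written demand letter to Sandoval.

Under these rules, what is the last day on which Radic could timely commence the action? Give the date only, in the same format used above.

The claim did not accrue until Radic discovered the injury on 2003-10-23; the 2000-01-08 act date does not start the clock under the stated rule.
The untolled deadline — 4 years after 2003-10-23 — is 2007-10-23.
The period was tolled for 250 days by the defendant's absence from the jurisdiction (2005-09-21 to 2006-05-29), pushing the deadline to 2008-06-29.
Nothing else in the chronology tolls or restarts the period.

2008-06-29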